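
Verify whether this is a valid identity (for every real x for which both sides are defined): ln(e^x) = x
Yes, this is an identity.

Claim: ln(e^x) = x.
Reasoning: ln is the inverse of the exponential: ln(e^x) asks for the exponent p with e^p = e^x, and since e^p is one-to-one that exponent is p = x.
So the two sides agree for every real x for which both sides are defined.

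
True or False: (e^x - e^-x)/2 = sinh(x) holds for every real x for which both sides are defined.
Claim: (e^x - e^-x)/2 = sinh(x).
Reasoning: This is exactly the definition of the hyperbolic sine: sinh(x) := (e^x - e^-x)/2.
So the two sides agree for every real x for which both sides are defined.

Conclusion: True.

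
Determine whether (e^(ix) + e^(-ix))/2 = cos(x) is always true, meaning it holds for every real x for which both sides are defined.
Yes, this is an identity.

Claim: (e^(ix) + e^(-ix))/2 = cos(x).
Reasoning: By Euler's formula e^(ix) = cos(x) + i·sin(x) and e^(-ix) = cos(x) - i·sin(x). Adding cancels the sine terms: e^(ix) + e^(-ix) = 2cos(x); divide by 2.
So the two sides agree for every real x for which both sides are defined.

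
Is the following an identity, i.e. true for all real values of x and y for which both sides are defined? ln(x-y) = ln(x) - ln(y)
Claim: ln(x-y) = ln(x) - ln(y).
Test a specific point where both sides are defined: x = 3/2, y = 1.
LHS = ln(x-y) ≈ -0.6931
RHS = ln(x) - ln(y) ≈ 0.4055
Since -0.6931 ≠ 0.4055, the equation fails at this point, so it cannot hold for all real values of x and y for which both sides are defined.
ln(x) - ln(y) = ln(x/y), not ln(x-y).

Conclusion: No, this is NOT an identity.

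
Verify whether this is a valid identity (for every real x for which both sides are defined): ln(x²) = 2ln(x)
Yes, this is an identity.

Claim: ln(x²) = 2ln(x).
Reasoning: The right side requires x > 0. For x > 0, x² = (e^(ln x))² = e^(2ln x), so ln(x²) = 2ln(x). (For x < 0 the right side is undefined, so those values are outside the claim.)
So the two sides agree for every real x for which both sides are defined.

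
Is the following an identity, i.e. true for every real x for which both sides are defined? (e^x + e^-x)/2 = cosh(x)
Yes, this is an identity.

Claim: (e^x + e^-x)/2 = cosh(x).
Reasoning: This is exactly the definition of the hyperbolic cosine: cosh(x) := (e^x + e^-x)/2.
So the two sides agree for every real x for which both sides are defined.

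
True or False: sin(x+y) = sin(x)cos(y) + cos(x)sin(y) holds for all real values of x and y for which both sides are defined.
True.

Claim: sin(x+y) = sin(x)cos(y) + cos(x)sin(y).
Reasoning: By Euler's formula e^(i(x+y)) = e^(ix)·e^(iy) = (cos x + i·sin x)(cos y + i·sin y). The imaginary part of the left side is sin(x+y); the imaginary part of the product is sin(x)cos(y) + cos(x)sin(y).
So the two sides agree for all real values of x and y for which both sides are defined.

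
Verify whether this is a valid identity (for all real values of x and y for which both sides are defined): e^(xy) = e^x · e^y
No, this is NOT an identity.

Claim: e^(xy) = e^x · e^y.
Test a specific point where both sides are defined: x = 1/2, y = 4.
LHS = e^(xy) ≈ 7.3891
RHS = e^x · e^y ≈ 90.0171
Since 7.3891 ≠ 90.0171, the equation fails at this point, so it cannot hold for all real values of x and y for which both sides are defined.
e^x · e^y = e^(x+y), not e^(xy).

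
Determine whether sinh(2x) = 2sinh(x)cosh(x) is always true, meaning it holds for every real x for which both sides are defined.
Yes, this is an identity.

Claim: sinh(2x) = 2sinh(x)cosh(x).
Reasoning: 2sinh(x)cosh(x) = 2 · (e^x - e^-x)/2 · (e^x + e^-x)/2 = (e^(2x) - e^(-2x))/2 = sinh(2x).
So the two sides agree for every real x for which both sides are defined.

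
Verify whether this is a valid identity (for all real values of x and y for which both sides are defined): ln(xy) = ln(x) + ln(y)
Yes, this is an identity.

Claim: ln(xy) = ln(x) + ln(y).
Reasoning: Both sides are simultaneously defined only when x, y > 0. Write x = e^p, y = e^q (p = ln x, q = ln y). Then xy = e^p · e^q = e^(p+q), so ln(xy) = p + q = ln(x) + ln(y).
So the two sides agree for all real values of x and y for which both sides are defined.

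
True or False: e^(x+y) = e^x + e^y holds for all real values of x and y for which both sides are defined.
Claim: e^(x+y) = e^x + e^y.
Test a specific point where both sides are defined: x = -1, y = -1.
LHS = e^(x+y) ≈ 0.1353
RHS = e^x + e^y ≈ 0.7358
Since 0.1353 ≠ 0.7358, the equation fails at this point, so it cannot hold for all real values of x and y for which both sides are defined.
The correct rule is e^(x+y) = e^x · e^y (a product, not a sum).

Conclusion: False.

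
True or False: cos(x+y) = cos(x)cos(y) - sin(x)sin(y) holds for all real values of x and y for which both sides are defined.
Claim: cos(x+y) = cos(x)cos(y) - sin(x)sin(y).
Reasoning: By Euler's formula e^(i(x+y)) = e^(ix)·e^(iy) = (cos x + i·sin x)(cos y + i·sin y). The real part of the left side is cos(x+y); the real part of the product is cos(x)cos(y) - sin(x)sin(y) (since i·i = -1).
So the two sides agree for all real values of x and y for which both sides are defined.

Conclusion: True.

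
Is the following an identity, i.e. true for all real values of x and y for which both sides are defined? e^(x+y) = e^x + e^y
Claim: e^(x+y) = e^x + e^y.
Test a specific point where both sides are defined: x = -3, y = 1/2.
LHS = e^(x+y) ≈ 0.0821
RHS = e^x + e^y ≈ 1.6985
Since 0.0821 ≠ 1.6985, the equation fails at this point, so it cannot hold for all real values of x and y for which both sides are defined.
The correct rule is e^(x+y) = e^x · e^y (a product, not a sum).

Conclusion: No, this is NOT an identity.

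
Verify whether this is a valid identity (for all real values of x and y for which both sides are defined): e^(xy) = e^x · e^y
No, this is NOT an identity.

Claim: e^(xy) = e^x · e^y.
Test a specific point where both sides are defined: x = 1/2, y = 1.
LHS = e^(xy) ≈ 1.6487
RHS = e^x · e^y ≈ 4.4817
Since 1.6487 ≠ 4.4817, the equation fails at this point, so it cannot hold for all real values of x and y for which both sides are defined.
e^x · e^y = e^(x+y), not e^(xy).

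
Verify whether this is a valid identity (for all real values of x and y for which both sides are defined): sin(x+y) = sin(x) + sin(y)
Claim: sin(x+y) = sin(x) + sin(y).
Test a specific point where both sides are defined: x = -π/4, y = π.
LHS = sin(x+y) ≈ 0.7071
RHS = sin(x) + sin(y) ≈ -0.7071
Since 0.7071 ≠ -0.7071, the equation fails at this point, so it cannot hold for all real values of x and y for which both sides are defined.
The correct expansion is sin(x+y) = sin(x)cos(y) + cos(x)sin(y); sine is not additive.

Conclusion: No, this is NOT an identity.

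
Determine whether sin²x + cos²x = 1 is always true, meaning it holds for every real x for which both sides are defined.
Yes, this is an identity.

Claim: sin²x + cos²x = 1.
Reasoning: The point (cos x, sin x) lies on the unit circle X² + Y² = 1, so cos²x + sin²x = 1 for every real x.
So the two sides agree for every real x for which both sides are defined.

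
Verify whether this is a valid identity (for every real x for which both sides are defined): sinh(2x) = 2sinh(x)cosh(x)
Yes, this is an identity.

Claim: sinh(2x) = 2sinh(x)cosh(x).
Reasoning: 2sinh(x)cosh(x) = 2 · (e^x - e^-x)/2 · (e^x + e^-x)/2 = (e^(2x) - e^(-2x))/2 = sinh(2x).
So the two sides agree for every real x for which both sides are defined.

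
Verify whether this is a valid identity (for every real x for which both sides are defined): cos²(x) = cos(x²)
No, this is NOT an identity.

Claim: cos²(x) = cos(x²).
Test a specific point where both sides are defined: x = π/4.
LHS = cos²(x) ≈ 0.5000
RHS = cos(x²) ≈ 0.8157
Since 0.5000 ≠ 0.8157, the equation fails at this point, so it cannot hold for every real x for which both sides are defined.
cos²(x) means (cos x)², squaring the output; cos(x²) squares the input. These are different functions.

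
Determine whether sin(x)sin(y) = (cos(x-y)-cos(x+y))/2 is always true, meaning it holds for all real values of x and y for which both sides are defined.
Claim: sin(x)sin(y) = (cos(x-y)-cos(x+y))/2.
Reasoning: cos(x-y) = cos(x)cos(y) + sin(x)sin(y) and cos(x+y) = cos(x)cos(y) - sin(x)sin(y). Subtracting, cos(x-y) - cos(x+y) = 2sin(x)sin(y); divide by 2.
So the two sides agree for all real values of x and y for which both sides are defined.

Conclusion: Yes, this is an identity.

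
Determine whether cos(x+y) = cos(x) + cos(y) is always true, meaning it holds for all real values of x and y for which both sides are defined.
Claim: cos(x+y) = cos(x) + cos(y).
Test a specific point where both sides are defined: x = π/6, y = π/6.
LHS = cos(x+y) ≈ 0.5000
RHS = cos(x) + cos(y) ≈ 1.7321
Since 0.5000 ≠ 1.7321, the equation fails at this point, so it cannot hold for all real values of x and y for which both sides are defined.
The correct expansion is cos(x+y) = cos(x)cos(y) - sin(x)sin(y); cosine is not additive.

Conclusion: No, this is NOT an identity.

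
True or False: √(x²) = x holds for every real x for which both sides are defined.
Claim: √(x²) = x.
Test a specific point where both sides are defined: x = -3.
LHS = √(x²) ≈ 3.0000
RHS = x ≈ -3.0000
Since 3.0000 ≠ -3.0000, the equation fails at this point, so it cannot hold for every real x for which both sides are defined.
√(x²) = |x|, which differs from x whenever x < 0 (both sides are defined for every real x).

Conclusion: False.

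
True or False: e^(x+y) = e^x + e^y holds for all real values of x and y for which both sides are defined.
Claim: e^(x+y) = e^x + e^y.
Test a specific point where both sides are defined: x = 1/2, y = 2.
LHS = e^(x+y) ≈ 12.1825
RHS = e^x + e^y ≈ 9.0378
Since 12.1825 ≠ 9.0378, the equation fails at this point, so it cannot hold for all real values of x and y for which both sides are defined.
The correct rule is e^(x+y) = e^x · e^y (a product, not a sum).

Conclusion: False.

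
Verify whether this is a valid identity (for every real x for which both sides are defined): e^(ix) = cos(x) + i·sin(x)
Yes, this is an identity.

Claim: e^(ix) = cos(x) + i·sin(x).
Reasoning: Euler's formula. Expand e^(ix) = Σ (ix)^k / k!. Since i² = -1, the even-k terms are Σ (-1)^m x^(2m)/(2m)! = cos(x) and the odd-k terms are i · Σ (-1)^m x^(2m+1)/(2m+1)! = i·sin(x).
So the two sides agree for every real x for which both sides are defined.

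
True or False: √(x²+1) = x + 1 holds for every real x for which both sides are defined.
False.

Claim: √(x²+1) = x + 1.
Test a specific point where both sides are defined: x = -3.
LHS = √(x²+1) ≈ 3.1623
RHS = x + 1 ≈ -2.0000
Since 3.1623 ≠ -2.0000, the equation fails at this point, so it cannot hold for every real x for which both sides are defined.
(x+1)² = x² + 2x + 1 ≠ x² + 1 unless x = 0.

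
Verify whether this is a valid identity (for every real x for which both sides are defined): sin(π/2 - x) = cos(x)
Claim: sin(π/2 - x) = cos(x).
Reasoning: Use sin(u - v) = sin(u)cos(v) - cos(u)sin(v) with u = π/2, v = x: sin(π/2)cos(x) - cos(π/2)sin(x) = 1·cos(x) - 0·sin(x) = cos(x).
So the two sides agree for every real x for which both sides are defined.

Conclusion: Yes, this is an identity.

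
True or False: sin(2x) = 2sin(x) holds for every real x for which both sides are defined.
Claim: sin(2x) = 2sin(x).
Test a specific point where both sides are defined: x = 2π/3.
LHS = sin(2x) ≈ -0.8660
RHS = 2sin(x) ≈ 1.7321
Since -0.8660 ≠ 1.7321, the equation fails at this point, so it cannot hold for every real x for which both sides are defined.
The correct double-angle formula is sin(2x) = 2sin(x)cos(x).

Conclusion: False.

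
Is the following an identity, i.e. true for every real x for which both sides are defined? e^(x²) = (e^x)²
Claim: e^(x²) = (e^x)².
Test a specific point where both sides are defined: x = 3/2.
LHS = e^(x²) ≈ 9.4877
RHS = (e^x)² ≈ 20.0855
Since 9.4877 ≠ 20.0855, the equation fails at this point, so it cannot hold for every real x for which both sides are defined.
(e^x)² = e^(2x), and 2x ≠ x² in general.

Conclusion: No, this is NOT an identity.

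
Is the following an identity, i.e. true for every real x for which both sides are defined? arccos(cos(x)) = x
No, this is NOT an identity.

Claim: arccos(cos(x)) = x.
Test a specific point where both sides are defined: x = -π/3.
LHS = arccos(cos(x)) ≈ 1.0472
RHS = x ≈ -1.0472
Since 1.0472 ≠ -1.0472, the equation fails at this point, so it cannot hold for every real x for which both sides are defined.
arccos only returns values in [0, π], so arccos(cos(x)) = x holds only for x in that interval, not for all real x.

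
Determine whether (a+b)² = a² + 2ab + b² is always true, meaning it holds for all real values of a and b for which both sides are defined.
Yes, this is an identity.

Claim: (a+b)² = a² + 2ab + b².
Reasoning: Expand: (a+b)² = (a+b)(a+b) = a·a + a·b + b·a + b·b = a² + 2ab + b².
So the two sides agree for all real values of a and b for which both sides are defined.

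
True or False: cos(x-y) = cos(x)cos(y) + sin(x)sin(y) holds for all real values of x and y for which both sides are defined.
Claim: cos(x-y) = cos(x)cos(y) + sin(x)sin(y).
Reasoning: Replace y by -y in cos(x+y) = cos(x)cos(y) - sin(x)sin(y) and use cos(-y) = cos(y), sin(-y) = -sin(y): cos(x-y) = cos(x)cos(y) + sin(x)sin(y).
So the two sides agree for all real values of x and y for which both sides are defined.

Conclusion: True.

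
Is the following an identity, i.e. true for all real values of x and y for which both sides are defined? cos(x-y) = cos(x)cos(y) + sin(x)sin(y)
Claim: cos(x-y) = cos(x)cos(y) + sin(x)sin(y).
Reasoning: Replace y by -y in cos(x+y) = cos(x)cos(y) - sin(x)sin(y) and use cos(-y) = cos(y), sin(-y) = -sin(y): cos(x-y) = cos(x)cos(y) + sin(x)sin(y).
So the two sides agree for all real values of x and y for which both sides are defined.

Conclusion: Yes, this is an identity.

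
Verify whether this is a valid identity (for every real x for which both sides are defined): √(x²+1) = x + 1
No, this is NOT an identity.

Claim: √(x²+1) = x + 1.
Test a specific point where both sides are defined: x = 4.
LHS = √(x²+1) ≈ 4.1231
RHS = x + 1 ≈ 5.0000
Since 4.1231 ≠ 5.0000, the equation fails at this point, so it cannot hold for every real x for which both sides are defined.
(x+1)² = x² + 2x + 1 ≠ x² + 1 unless x = 0.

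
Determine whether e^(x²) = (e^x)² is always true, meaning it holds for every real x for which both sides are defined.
Claim: e^(x²) = (e^x)².
Test a specific point where both sides are defined: x = -1.
LHS = e^(x²) ≈ 2.7183
RHS = (e^x)² ≈ 0.1353
Since 2.7183 ≠ 0.1353, the equation fails at this point, so it cannot hold for every real x for which both sides are defined.
(e^x)² = e^(2x), and 2x ≠ x² in general.

Conclusion: No, this is NOT an identity.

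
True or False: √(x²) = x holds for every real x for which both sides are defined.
False.

Claim: √(x²) = x.
Test a specific point where both sides are defined: x = -3.
LHS = √(x²) ≈ 3.0000
RHS = x ≈ -3.0000
Since 3.0000 ≠ -3.0000, the equation fails at this point, so it cannot hold for every real x for which both sides are defined.
√(x²) = |x|, which differs from x whenever x < 0 (both sides are defined for every real x).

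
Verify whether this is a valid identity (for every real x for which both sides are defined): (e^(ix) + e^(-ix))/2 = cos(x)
Claim: (e^(ix) + e^(-ix))/2 = cos(x).
Reasoning: By Euler's formula e^(ix) = cos(x) + i·sin(x) and e^(-ix) = cos(x) - i·sin(x). Adding cancels the sine terms: e^(ix) + e^(-ix) = 2cos(x); divide by 2.
So the two sides agree for every real x for which both sides are defined.

Conclusion: Yes, this is an identity.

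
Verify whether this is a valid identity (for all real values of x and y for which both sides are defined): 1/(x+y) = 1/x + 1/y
Claim: 1/(x+y) = 1/x + 1/y.
Test a specific point where both sides are defined: x = 1/2, y = -3.
LHS = 1/(x+y) ≈ -0.4000
RHS = 1/x + 1/y ≈ 1.6667
Since -0.4000 ≠ 1.6667, the equation fails at this point, so it cannot hold for all real values of x and y for which both sides are defined.
1/x + 1/y = (x+y)/(xy), which is not 1/(x+y).

Conclusion: No, this is NOT an identity.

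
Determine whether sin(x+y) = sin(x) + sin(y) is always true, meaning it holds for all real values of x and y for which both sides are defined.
No, this is NOT an identity.

Claim: sin(x+y) = sin(x) + sin(y).
Test a specific point where both sides are defined: x = -π/6, y = -π/6.
LHS = sin(x+y) ≈ -0.8660
RHS = sin(x) + sin(y) ≈ -1.0000
Since -0.8660 ≠ -1.0000, the equation fails at this point, so it cannot hold for all real values of x and y for which both sides are defined.
The correct expansion is sin(x+y) = sin(x)cos(y) + cos(x)sin(y); sine is not additive.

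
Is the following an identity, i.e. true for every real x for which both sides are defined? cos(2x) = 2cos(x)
Claim: cos(2x) = 2cos(x).
Test a specific point where both sides are defined: x = π/6.
LHS = cos(2x) ≈ 0.5000
RHS = 2cos(x) ≈ 1.7321
Since 0.5000 ≠ 1.7321, the equation fails at this point, so it cannot hold for every real x for which both sides are defined.
The correct double-angle formula is cos(2x) = cos²x - sin²x.

Conclusion: No, this is NOT an identity.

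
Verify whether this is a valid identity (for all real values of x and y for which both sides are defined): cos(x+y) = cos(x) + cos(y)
No, this is NOT an identity.

Claim: cos(x+y) = cos(x) + cos(y).
Test a specific point where both sides are defined: x = 2π/3, y = -π/2.
LHS = cos(x+y) ≈ 0.8660
RHS = cos(x) + cos(y) ≈ -0.5000
Since 0.8660 ≠ -0.5000, the equation fails at this point, so it cannot hold for all real values of x and y for which both sides are defined.
The correct expansion is cos(x+y) = cos(x)cos(y) - sin(x)sin(y); cosine is not additive.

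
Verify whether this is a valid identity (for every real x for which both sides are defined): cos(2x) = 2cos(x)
No, this is NOT an identity.

Claim: cos(2x) = 2cos(x).
Test a specific point where both sides are defined: x = π/4.
LHS = cos(2x) ≈ 0.0000
RHS = 2cos(x) ≈ 1.4142
Since 0.0000 ≠ 1.4142, the equation fails at this point, so it cannot hold for every real x for which both sides are defined.
The correct double-angle formula is cos(2x) = cos²x - sin²x.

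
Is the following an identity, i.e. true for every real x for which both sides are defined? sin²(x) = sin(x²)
Claim: sin²(x) = sin(x²).
Test a specific point where both sides are defined: x = -π/6.
LHS = sin²(x) ≈ 0.2500
RHS = sin(x²) ≈ 0.2707
Since 0.2500 ≠ 0.2707, the equation fails at this point, so it cannot hold for every real x for which both sides are defined.
sin²(x) means (sin x)², squaring the output; sin(x²) squares the input. These are different functions.

Conclusion: No, this is NOT an identity.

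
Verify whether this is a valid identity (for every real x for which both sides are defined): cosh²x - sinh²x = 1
Claim: cosh²x - sinh²x = 1.
Reasoning: With cosh(x) = (e^x + e^-x)/2 and sinh(x) = (e^x - e^-x)/2: cosh²x = (e^(2x) + 2 + e^(-2x))/4 and sinh²x = (e^(2x) - 2 + e^(-2x))/4. Subtracting leaves 4/4 = 1.
So the two sides agree for every real x for which both sides are defined.

Conclusion: Yes, this is an identity.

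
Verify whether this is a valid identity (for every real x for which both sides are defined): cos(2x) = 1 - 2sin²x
Yes, this is an identity.

Claim: cos(2x) = 1 - 2sin²x.
Reasoning: cos(2x) = cos²x - sin²x. Replace cos²x by 1 - sin²x: (1 - sin²x) - sin²x = 1 - 2sin²x.
So the two sides agree for every real x for which both sides are defined.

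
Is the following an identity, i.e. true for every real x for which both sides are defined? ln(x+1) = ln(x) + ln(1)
No, this is NOT an identity.

Claim: ln(x+1) = ln(x) + ln(1).
Test a specific point where both sides are defined: x = 2.
LHS = ln(x+1) ≈ 1.0986
RHS = ln(x) + ln(1) ≈ 0.6931
Since 1.0986 ≠ 0.6931, the equation fails at this point, so it cannot hold for every real x for which both sides are defined.
ln(1) = 0, so the right side is just ln(x), which differs from ln(x+1).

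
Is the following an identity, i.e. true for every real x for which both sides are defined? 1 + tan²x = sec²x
Yes, this is an identity.

Claim: 1 + tan²x = sec²x.
Reasoning: Start from sin²x + cos²x = 1 and divide every term by cos²x (allowed wherever tan x and sec x are defined): tan²x + 1 = 1/cos²x = sec²x.
So the two sides agree for every real x for which both sides are defined.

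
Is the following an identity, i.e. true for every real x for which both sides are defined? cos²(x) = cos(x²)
No, this is NOT an identity.

Claim: cos²(x) = cos(x²).
Test a specific point where both sides are defined: x = -π/4.
LHS = cos²(x) ≈ 0.5000
RHS = cos(x²) ≈ 0.8157
Since 0.5000 ≠ 0.8157, the equation fails at this point, so it cannot hold for every real x for which both sides are defined.
cos²(x) means (cos x)², squaring the output; cos(x²) squares the input. These are different functions.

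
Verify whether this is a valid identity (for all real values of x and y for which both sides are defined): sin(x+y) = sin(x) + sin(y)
Claim: sin(x+y) = sin(x) + sin(y).
Test a specific point where both sides are defined: x = π/4, y = π/2.
LHS = sin(x+y) ≈ 0.7071
RHS = sin(x) + sin(y) ≈ 1.7071
Since 0.7071 ≠ 1.7071, the equation fails at this point, so it cannot hold for all real values of x and y for which both sides are defined.
The correct expansion is sin(x+y) = sin(x)cos(y) + cos(x)sin(y); sine is not additive.

Conclusion: No, this is NOT an identity.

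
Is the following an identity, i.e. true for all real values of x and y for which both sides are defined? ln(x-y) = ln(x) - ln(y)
Claim: ln(x-y) = ln(x) - ln(y).
Test a specific point where both sides are defined: x = 4, y = 1/2.
LHS = ln(x-y) ≈ 1.2528
RHS = ln(x) - ln(y) ≈ 2.0794
Since 1.2528 ≠ 2.0794, the equation fails at this point, so it cannot hold for all real values of x and y for which both sides are defined.
ln(x) - ln(y) = ln(x/y), not ln(x-y).

Conclusion: No, this is NOT an identity.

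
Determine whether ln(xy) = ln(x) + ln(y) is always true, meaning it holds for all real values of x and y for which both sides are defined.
Yes, this is an identity.

Claim: ln(xy) = ln(x) + ln(y).
Reasoning: Both sides are simultaneously defined only when x, y > 0. Write x = e^p, y = e^q (p = ln x, q = ln y). Then xy = e^p · e^q = e^(p+q), so ln(xy) = p + q = ln(x) + ln(y).
So the two sides agree for all real values of x and y for which both sides are defined.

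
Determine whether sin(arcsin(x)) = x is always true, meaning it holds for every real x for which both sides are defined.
Yes, this is an identity.

Claim: sin(arcsin(x)) = x.
Reasoning: For -1 ≤ x ≤ 1 (where arcsin is defined), arcsin(x) is by definition an angle whose sine equals x. Taking the sine of that angle returns x. (Note the other order, arcsin(sin x) = x, is NOT an identity.)
So the two sides agree for every real x for which both sides are defined.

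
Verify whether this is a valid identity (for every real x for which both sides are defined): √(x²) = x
Claim: √(x²) = x.
Test a specific point where both sides are defined: x = -3.
LHS = √(x²) ≈ 3.0000
RHS = x ≈ -3.0000
Since 3.0000 ≠ -3.0000, the equation fails at this point, so it cannot hold for every real x for which both sides are defined.
√(x²) = |x|, which differs from x whenever x < 0 (both sides are defined for every real x).

Conclusion: No, this is NOT an identity.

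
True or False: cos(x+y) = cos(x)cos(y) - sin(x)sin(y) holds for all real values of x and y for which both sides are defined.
Claim: cos(x+y) = cos(x)cos(y) - sin(x)sin(y).
Reasoning: By Euler's formula e^(i(x+y)) = e^(ix)·e^(iy) = (cos x + i·sin x)(cos y + i·sin y). The real part of the left side is cos(x+y); the real part of the product is cos(x)cos(y) - sin(x)sin(y) (since i·i = -1).
So the two sides agree for all real values of x and y for which both sides are defined.

Conclusion: True.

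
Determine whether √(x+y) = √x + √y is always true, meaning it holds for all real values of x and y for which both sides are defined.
Claim: √(x+y) = √x + √y.
Test a specific point where both sides are defined: x = 1, y = 3.
LHS = √(x+y) ≈ 2.0000
RHS = √x + √y ≈ 2.7321
Since 2.0000 ≠ 2.7321, the equation fails at this point, so it cannot hold for all real values of x and y for which both sides are defined.
Squaring the right side gives x + 2√(xy) + y, not x + y.

Conclusion: No, this is NOT an identity.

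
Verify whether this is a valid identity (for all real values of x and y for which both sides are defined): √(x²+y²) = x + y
Claim: √(x²+y²) = x + y.
Test a specific point where both sides are defined: x = 2, y = -1.
LHS = √(x²+y²) ≈ 2.2361
RHS = x + y ≈ 1.0000
Since 2.2361 ≠ 1.0000, the equation fails at this point, so it cannot hold for all real values of x and y for which both sides are defined.
(x+y)² = x² + 2xy + y², not x² + y², so the square root does not split this way.

Conclusion: No, this is NOT an identity.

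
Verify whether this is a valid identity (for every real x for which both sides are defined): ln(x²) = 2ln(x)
Claim: ln(x²) = 2ln(x).
Reasoning: The right side requires x > 0. For x > 0, x² = (e^(ln x))² = e^(2ln x), so ln(x²) = 2ln(x). (For x < 0 the right side is undefined, so those values are outside the claim.)
So the two sides agree for every real x for which both sides are defined.

Conclusion: Yes, this is an identity.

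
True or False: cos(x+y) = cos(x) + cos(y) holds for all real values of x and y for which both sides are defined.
Claim: cos(x+y) = cos(x) + cos(y).
Test a specific point where both sides are defined: x = π, y = -π/4.
LHS = cos(x+y) ≈ -0.7071
RHS = cos(x) + cos(y) ≈ -0.2929
Since -0.7071 ≠ -0.2929, the equation fails at this point, so it cannot hold for all real values of x and y for which both sides are defined.
The correct expansion is cos(x+y) = cos(x)cos(y) - sin(x)sin(y); cosine is not additive.

Conclusion: False.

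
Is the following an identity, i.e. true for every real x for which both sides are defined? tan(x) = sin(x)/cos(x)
Yes, this is an identity.

Claim: tan(x) = sin(x)/cos(x).
Reasoning: For an angle x whose terminal point on the unit circle is (cos x, sin x), tan(x) is defined as the ratio (second coordinate)/(first coordinate) = sin(x)/cos(x), wherever cos(x) ≠ 0.
So the two sides agree for every real x for which both sides are defined.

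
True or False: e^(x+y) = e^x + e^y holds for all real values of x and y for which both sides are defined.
Claim: e^(x+y) = e^x + e^y.
Test a specific point where both sides are defined: x = -2, y = 4.
LHS = e^(x+y) ≈ 7.3891
RHS = e^x + e^y ≈ 54.7335
Since 7.3891 ≠ 54.7335, the equation fails at this point, so it cannot hold for all real values of x and y for which both sides are defined.
The correct rule is e^(x+y) = e^x · e^y (a product, not a sum).

Conclusion: False.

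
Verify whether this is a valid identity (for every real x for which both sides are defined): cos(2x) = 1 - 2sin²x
Yes, this is an identity.

Claim: cos(2x) = 1 - 2sin²x.
Reasoning: cos(2x) = cos²x - sin²x. Replace cos²x by 1 - sin²x: (1 - sin²x) - sin²x = 1 - 2sin²x.
So the two sides agree for every real x for which both sides are defined.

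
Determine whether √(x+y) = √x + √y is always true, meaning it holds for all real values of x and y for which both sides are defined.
No, this is NOT an identity.

Claim: √(x+y) = √x + √y.
Test a specific point where both sides are defined: x = 1/2, y = 2.
LHS = √(x+y) ≈ 1.5811
RHS = √x + √y ≈ 2.1213
Since 1.5811 ≠ 2.1213, the equation fails at this point, so it cannot hold for all real values of x and y for which both sides are defined.
Squaring the right side gives x + 2√(xy) + y, not x + y.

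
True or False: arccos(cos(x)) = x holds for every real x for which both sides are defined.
False.

Claim: arccos(cos(x)) = x.
Test a specific point where both sides are defined: x = -π/3.
LHS = arccos(cos(x)) ≈ 1.0472
RHS = x ≈ -1.0472
Since 1.0472 ≠ -1.0472, the equation fails at this point, so it cannot hold for every real x for which both sides are defined.
arccos only returns values in [0, π], so arccos(cos(x)) = x holds only for x in that interval, not for all real x.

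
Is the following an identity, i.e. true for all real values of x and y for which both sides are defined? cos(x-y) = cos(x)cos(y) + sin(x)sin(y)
Yes, this is an identity.

Claim: cos(x-y) = cos(x)cos(y) + sin(x)sin(y).
Reasoning: Replace y by -y in cos(x+y) = cos(x)cos(y) - sin(x)sin(y) and use cos(-y) = cos(y), sin(-y) = -sin(y): cos(x-y) = cos(x)cos(y) + sin(x)sin(y).
So the two sides agree for all real values of x and y for which both sides are defined.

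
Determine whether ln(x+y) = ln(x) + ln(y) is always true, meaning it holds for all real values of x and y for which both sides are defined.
Claim: ln(x+y) = ln(x) + ln(y).
Test a specific point where both sides are defined: x = 3, y = 2.
LHS = ln(x+y) ≈ 1.6094
RHS = ln(x) + ln(y) ≈ 1.7918
Since 1.6094 ≠ 1.7918, the equation fails at this point, so it cannot hold for all real values of x and y for which both sides are defined.
ln(x) + ln(y) = ln(xy), not ln(x+y).

Conclusion: No, this is NOT an identity.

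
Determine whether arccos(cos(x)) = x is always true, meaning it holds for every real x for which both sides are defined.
No, this is NOT an identity.

Claim: arccos(cos(x)) = x.
Test a specific point where both sides are defined: x = -π/3.
LHS = arccos(cos(x)) ≈ 1.0472
RHS = x ≈ -1.0472
Since 1.0472 ≠ -1.0472, the equation fails at this point, so it cannot hold for every real x for which both sides are defined.
arccos only returns values in [0, π], so arccos(cos(x)) = x holds only for x in that interval, not for all real x.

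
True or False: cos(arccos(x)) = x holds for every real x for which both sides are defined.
True.

Claim: cos(arccos(x)) = x.
Reasoning: For -1 ≤ x ≤ 1 (where arccos is defined), arccos(x) is by definition an angle whose cosine equals x. Taking the cosine of that angle returns x. (Note the other order, arccos(cos x) = x, is NOT an identity.)
So the two sides agree for every real x for which both sides are defined.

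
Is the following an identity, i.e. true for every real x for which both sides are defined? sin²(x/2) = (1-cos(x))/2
Claim: sin²(x/2) = (1-cos(x))/2.
Reasoning: Use cos(2θ) = 1 - 2sin²θ with θ = x/2: cos(x) = 1 - 2sin²(x/2). Solving for sin²(x/2) gives (1 - cos(x))/2.
So the two sides agree for every real x for which both sides are defined.

Conclusion: Yes, this is an identity.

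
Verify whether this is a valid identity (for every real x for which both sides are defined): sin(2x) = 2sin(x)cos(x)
Claim: sin(2x) = 2sin(x)cos(x).
Reasoning: Put y = x in the addition formula sin(x+y) = sin(x)cos(y) + cos(x)sin(y): sin(2x) = sin(x)cos(x) + cos(x)sin(x) = 2sin(x)cos(x).
So the two sides agree for every real x for which both sides are defined.

Conclusion: Yes, this is an identity.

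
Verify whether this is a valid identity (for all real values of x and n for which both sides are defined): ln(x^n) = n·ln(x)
Yes, this is an identity.

Claim: ln(x^n) = n·ln(x).
Reasoning: The right side requires x > 0. For x > 0, x^n = (e^(ln x))^n = e^(n·ln x), so taking ln of both sides gives ln(x^n) = n·ln(x).
So the two sides agree for all real values of x and n for which both sides are defined.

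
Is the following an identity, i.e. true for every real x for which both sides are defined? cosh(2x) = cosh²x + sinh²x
Yes, this is an identity.

Claim: cosh(2x) = cosh²x + sinh²x.
Reasoning: cosh²x = (e^(2x) + 2 + e^(-2x))/4 and sinh²x = (e^(2x) - 2 + e^(-2x))/4. Adding gives (2e^(2x) + 2e^(-2x))/4 = (e^(2x) + e^(-2x))/2 = cosh(2x).
So the two sides agree for every real x for which both sides are defined.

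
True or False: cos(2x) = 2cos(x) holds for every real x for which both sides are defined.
False.

Claim: cos(2x) = 2cos(x).
Test a specific point where both sides are defined: x = -π/2.
LHS = cos(2x) ≈ -1.0000
RHS = 2cos(x) ≈ 0.0000
Since -1.0000 ≠ 0.0000, the equation fails at this point, so it cannot hold for every real x for which both sides are defined.
The correct double-angle formula is cos(2x) = cos²x - sin²x.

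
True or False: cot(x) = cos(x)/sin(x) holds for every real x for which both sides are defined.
True.

Claim: cot(x) = cos(x)/sin(x).
Reasoning: cot(x) is defined as 1/tan(x) = 1/(sin(x)/cos(x)) = cos(x)/sin(x), wherever sin(x) ≠ 0.
So the two sides agree for every real x for which both sides are defined.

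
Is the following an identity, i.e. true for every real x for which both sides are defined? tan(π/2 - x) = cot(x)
Claim: tan(π/2 - x) = cot(x).
Reasoning: tan(π/2 - x) = sin(π/2 - x)/cos(π/2 - x) = cos(x)/sin(x) = cot(x), using the cofunction identities sin(π/2 - x) = cos(x) and cos(π/2 - x) = sin(x).
So the two sides agree for every real x for which both sides are defined.

Conclusion: Yes, this is an identity.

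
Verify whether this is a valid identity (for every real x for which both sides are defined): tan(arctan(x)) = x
Claim: tan(arctan(x)) = x.
Reasoning: For every real x, arctan(x) is by definition the angle in (-π/2, π/2) whose tangent equals x. Taking the tangent of that angle returns x.
So the two sides agree for every real x for which both sides are defined.

Conclusion: Yes, this is an identity.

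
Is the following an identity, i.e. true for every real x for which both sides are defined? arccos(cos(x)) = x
No, this is NOT an identity.

Claim: arccos(cos(x)) = x.
Test a specific point where both sides are defined: x = -π/2.
LHS = arccos(cos(x)) ≈ 1.5708
RHS = x ≈ -1.5708
Since 1.5708 ≠ -1.5708, the equation fails at this point, so it cannot hold for every real x for which both sides are defined.
arccos only returns values in [0, π], so arccos(cos(x)) = x holds only for x in that interval, not for all real x.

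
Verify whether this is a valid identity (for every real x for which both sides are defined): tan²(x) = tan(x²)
Claim: tan²(x) = tan(x²).
Test a specific point where both sides are defined: x = π/3.
LHS = tan²(x) ≈ 3.0000
RHS = tan(x²) ≈ 1.9485
Since 3.0000 ≠ 1.9485, the equation fails at this point, so it cannot hold for every real x for which both sides are defined.
tan²(x) means (tan x)², squaring the output; tan(x²) squares the input. These are different functions.

Conclusion: No, this is NOT an identity.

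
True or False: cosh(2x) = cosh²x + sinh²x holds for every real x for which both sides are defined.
True.

Claim: cosh(2x) = cosh²x + sinh²x.
Reasoning: cosh²x = (e^(2x) + 2 + e^(-2x))/4 and sinh²x = (e^(2x) - 2 + e^(-2x))/4. Adding gives (2e^(2x) + 2e^(-2x))/4 = (e^(2x) + e^(-2x))/2 = cosh(2x).
So the two sides agree for every real x for which both sides are defined.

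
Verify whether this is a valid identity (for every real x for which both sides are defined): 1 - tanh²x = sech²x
Yes, this is an identity.

Claim: 1 - tanh²x = sech²x.
Reasoning: Divide cosh²x - sinh²x = 1 through by cosh²x (never zero): 1 - tanh²x = 1/cosh²x = sech²x.
So the two sides agree for every real x for which both sides are defined.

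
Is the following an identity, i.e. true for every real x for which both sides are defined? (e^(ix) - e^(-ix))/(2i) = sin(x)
Claim: (e^(ix) - e^(-ix))/(2i) = sin(x).
Reasoning: By Euler's formula e^(ix) = cos(x) + i·sin(x) and e^(-ix) = cos(x) - i·sin(x). Subtracting cancels the cosine terms: e^(ix) - e^(-ix) = 2i·sin(x); divide by 2i.
So the two sides agree for every real x for which both sides are defined.

Conclusion: Yes, this is an identity.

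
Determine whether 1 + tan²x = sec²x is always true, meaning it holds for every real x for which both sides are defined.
Claim: 1 + tan²x = sec²x.
Reasoning: Start from sin²x + cos²x = 1 and divide every term by cos²x (allowed wherever tan x and sec x are defined): tan²x + 1 = 1/cos²x = sec²x.
So the two sides agree for every real x for which both sides are defined.

Conclusion: Yes, this is an identity.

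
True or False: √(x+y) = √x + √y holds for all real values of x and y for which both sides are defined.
False.

Claim: √(x+y) = √x + √y.
Test a specific point where both sides are defined: x = 3, y = 1/2.
LHS = √(x+y) ≈ 1.8708
RHS = √x + √y ≈ 2.4392
Since 1.8708 ≠ 2.4392, the equation fails at this point, so it cannot hold for all real values of x and y for which both sides are defined.
Squaring the right side gives x + 2√(xy) + y, not x + y.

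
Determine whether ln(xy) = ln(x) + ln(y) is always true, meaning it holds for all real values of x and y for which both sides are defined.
Claim: ln(xy) = ln(x) + ln(y).
Reasoning: Both sides are simultaneously defined only when x, y > 0. Write x = e^p, y = e^q (p = ln x, q = ln y). Then xy = e^p · e^q = e^(p+q), so ln(xy) = p + q = ln(x) + ln(y).
So the two sides agree for all real values of x and y for which both sides are defined.

Conclusion: Yes, this is an identity.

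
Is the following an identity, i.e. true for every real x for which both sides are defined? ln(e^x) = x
Yes, this is an identity.

Claim: ln(e^x) = x.
Reasoning: ln is the inverse of the exponential: ln(e^x) asks for the exponent p with e^p = e^x, and since e^p is one-to-one that exponent is p = x.
So the two sides agree for every real x for which both sides are defined.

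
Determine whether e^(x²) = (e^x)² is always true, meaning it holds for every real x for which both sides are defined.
Claim: e^(x²) = (e^x)².
Test a specific point where both sides are defined: x = 3/2.
LHS = e^(x²) ≈ 9.4877
RHS = (e^x)² ≈ 20.0855
Since 9.4877 ≠ 20.0855, the equation fails at this point, so it cannot hold for every real x for which both sides are defined.
(e^x)² = e^(2x), and 2x ≠ x² in general.

Conclusion: No, this is NOT an identity.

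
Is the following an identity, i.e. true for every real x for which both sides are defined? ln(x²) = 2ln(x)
Claim: ln(x²) = 2ln(x).
Reasoning: The right side requires x > 0. For x > 0, x² = (e^(ln x))² = e^(2ln x), so ln(x²) = 2ln(x). (For x < 0 the right side is undefined, so those values are outside the claim.)
So the two sides agree for every real x for which both sides are defined.

Conclusion: Yes, this is an identity.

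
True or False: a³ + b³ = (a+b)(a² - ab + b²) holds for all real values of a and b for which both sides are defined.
True.

Claim: a³ + b³ = (a+b)(a² - ab + b²).
Reasoning: Expand the right side: (a+b)(a² - ab + b²) = a³ - a²b + ab² + a²b - ab² + b³ = a³ + b³ (the middle terms cancel in pairs).
So the two sides agree for all real values of a and b for which both sides are defined.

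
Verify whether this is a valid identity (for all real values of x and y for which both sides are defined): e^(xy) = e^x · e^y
No, this is NOT an identity.

Claim: e^(xy) = e^x · e^y.
Test a specific point where both sides are defined: x = 5, y = -2.
LHS = e^(xy) ≈ 0.0000
RHS = e^x · e^y ≈ 20.0855
Since 0.0000 ≠ 20.0855, the equation fails at this point, so it cannot hold for all real values of x and y for which both sides are defined.
e^x · e^y = e^(x+y), not e^(xy).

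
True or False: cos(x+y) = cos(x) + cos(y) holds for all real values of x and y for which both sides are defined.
Claim: cos(x+y) = cos(x) + cos(y).
Test a specific point where both sides are defined: x = π/3, y = -π/2.
LHS = cos(x+y) ≈ 0.8660
RHS = cos(x) + cos(y) ≈ 0.5000
Since 0.8660 ≠ 0.5000, the equation fails at this point, so it cannot hold for all real values of x and y for which both sides are defined.
The correct expansion is cos(x+y) = cos(x)cos(y) - sin(x)sin(y); cosine is not additive.

Conclusion: False.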